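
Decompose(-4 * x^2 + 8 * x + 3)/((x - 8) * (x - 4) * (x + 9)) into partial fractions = -393/(221*(x + 9)) + 29/(52*(x - 4)) - 189/(68*(x - 8))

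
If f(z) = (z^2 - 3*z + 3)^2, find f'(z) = 4*z^3 - 18*z^2 + 30*z - 18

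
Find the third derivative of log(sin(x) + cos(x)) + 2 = 2*cos(x + pi/4)/sin(x + pi/4)^3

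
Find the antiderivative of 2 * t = t^2 + C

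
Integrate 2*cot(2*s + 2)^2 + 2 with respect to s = -cot(2*s + 2) + C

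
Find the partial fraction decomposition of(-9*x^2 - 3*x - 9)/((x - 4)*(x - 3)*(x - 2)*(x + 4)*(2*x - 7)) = 692/(15*(2*x - 7)) - 47/(1680*(x + 4)) + 17/(12*(x - 2)) - 99/(7*(x - 3)) - 165/(16*(x - 4))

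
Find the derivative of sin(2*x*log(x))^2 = 2*log(x)*sin(4*x*log(x)) + 2*sin(4*x*log(x))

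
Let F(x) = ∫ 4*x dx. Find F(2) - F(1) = 6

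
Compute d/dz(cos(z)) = -sin(z)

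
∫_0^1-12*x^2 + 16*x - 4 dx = 0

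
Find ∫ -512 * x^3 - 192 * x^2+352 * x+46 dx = -128*x^4 - 64*x^3 + 176*x^2 + 46*x + C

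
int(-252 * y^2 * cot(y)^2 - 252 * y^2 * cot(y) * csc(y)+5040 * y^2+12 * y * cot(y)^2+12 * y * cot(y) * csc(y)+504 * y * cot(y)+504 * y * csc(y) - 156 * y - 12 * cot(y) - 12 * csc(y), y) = 12*y*(21*y - 1)*(7*y + cot(y) + csc(y)) + C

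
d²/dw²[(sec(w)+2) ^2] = 6*tan(w)^4 + 8*tan(w)^2 + 2 - 4/cos(w) + 8/cos(w)^3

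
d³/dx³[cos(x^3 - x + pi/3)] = 27*x^6*sin(x^3 - x + pi/3) - 27*x^4*sin(x^3 - x + pi/3) - 54*x^3*cos(x^3 - x + pi/3) + 9*x^2*sin(x^3 - x + pi/3) + 18*x*cos(x^3 - x + pi/3) - 7*sin(x^3 - x + pi/3)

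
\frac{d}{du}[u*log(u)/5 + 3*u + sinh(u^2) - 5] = 2*u*cosh(u^2) + log(u)/5 + 16/5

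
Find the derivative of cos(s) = -sin(s)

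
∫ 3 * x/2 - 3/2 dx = 3*x^2/4 - 3*x/2 + C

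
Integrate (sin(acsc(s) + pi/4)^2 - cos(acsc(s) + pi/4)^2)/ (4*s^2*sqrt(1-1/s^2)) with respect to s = -1/(4*s^2) + C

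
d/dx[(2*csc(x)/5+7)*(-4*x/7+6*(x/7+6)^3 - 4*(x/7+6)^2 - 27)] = -12*x^3*cot(x)*csc(x)/1715 - 208*x^2*cot(x)*csc(x)/245 + 36*x^2*csc(x)/1715 + 18*x^2/49 - 1192*x*cot(x)*csc(x)/35 + 416*x*csc(x)/245 + 208*x/7 - 450*cot(x)*csc(x) + 1192*csc(x)/35 + 596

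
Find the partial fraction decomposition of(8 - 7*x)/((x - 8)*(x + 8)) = -4/(x + 8) - 3/(x - 8)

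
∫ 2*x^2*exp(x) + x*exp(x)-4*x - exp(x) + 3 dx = (exp(x) - 1)*(2*x^2 - 3*x + 2) + C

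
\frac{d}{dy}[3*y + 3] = 3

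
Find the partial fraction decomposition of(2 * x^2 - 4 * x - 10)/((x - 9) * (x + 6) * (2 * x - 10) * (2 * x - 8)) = -43/(3300*(x + 6)) + 3/(100*(x - 4)) - 5/(44*(x - 5)) + 29/(300*(x - 9))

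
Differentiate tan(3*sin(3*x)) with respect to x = 9*cos(3*x)/cos(3*sin(3*x))^2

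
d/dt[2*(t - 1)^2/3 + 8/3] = 4*t/3 - 4/3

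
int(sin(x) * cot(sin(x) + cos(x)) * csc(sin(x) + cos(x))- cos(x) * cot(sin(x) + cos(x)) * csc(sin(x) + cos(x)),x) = csc(sin(x) + cos(x)) + C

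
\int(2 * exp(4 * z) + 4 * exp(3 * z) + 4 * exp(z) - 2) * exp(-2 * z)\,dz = (exp(2*z) + 2*exp(z) - 1)^2*exp(-2*z) + C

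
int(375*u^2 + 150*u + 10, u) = 125*u^3 + 75*u^2 + 10*u + C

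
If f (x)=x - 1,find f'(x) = 1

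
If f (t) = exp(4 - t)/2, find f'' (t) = exp(4 - t)/2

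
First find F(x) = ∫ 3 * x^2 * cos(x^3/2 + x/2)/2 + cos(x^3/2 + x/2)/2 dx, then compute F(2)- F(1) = sin(5) - sin(1)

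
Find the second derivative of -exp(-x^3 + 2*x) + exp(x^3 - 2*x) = -9*x^4*exp(-x^3 + 2*x) + 9*x^4*exp(x^3 - 2*x) + 12*x^2*exp(-x^3 + 2*x) - 12*x^2*exp(x^3 - 2*x) + 6*x*exp(-x^3 + 2*x) + 6*x*exp(x^3 - 2*x) - 4*exp(-x^3 + 2*x) + 4*exp(x^3 - 2*x)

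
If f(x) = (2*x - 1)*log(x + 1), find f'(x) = (2*x*log(x + 1) + 2*x + 2*log(x + 1) - 1)/(x + 1)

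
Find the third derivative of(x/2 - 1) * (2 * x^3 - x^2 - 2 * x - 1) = 24*x - 15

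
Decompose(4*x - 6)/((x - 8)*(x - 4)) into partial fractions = -5/(2*(x - 4)) + 13/(2*(x - 8))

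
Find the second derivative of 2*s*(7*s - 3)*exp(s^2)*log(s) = (56*s^5*exp(s^2)*log(s) - 24*s^4*exp(s^2)*log(s) + 140*s^3*exp(s^2)*log(s) + 56*s^3*exp(s^2) - 36*s^2*exp(s^2)*log(s) - 24*s^2*exp(s^2) + 28*s*exp(s^2)*log(s) + 42*s*exp(s^2) - 6*exp(s^2))/s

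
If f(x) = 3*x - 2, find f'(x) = 3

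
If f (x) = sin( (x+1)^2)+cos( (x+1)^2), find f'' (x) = -4*x^2*sin(x^2 + 2*x + 1) - 4*x^2*cos(x^2 + 2*x + 1) - 8*x*sin(x^2 + 2*x + 1) - 8*x*cos(x^2 + 2*x + 1) - 6*sin(x^2 + 2*x + 1) - 2*cos(x^2 + 2*x + 1)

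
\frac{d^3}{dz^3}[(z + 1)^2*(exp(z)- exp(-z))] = (z^2*exp(2*z) + z^2 + 8*z*exp(2*z) - 4*z + 13*exp(2*z) + 1)*exp(-z)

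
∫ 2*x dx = x^2 + C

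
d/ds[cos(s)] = -sin(s)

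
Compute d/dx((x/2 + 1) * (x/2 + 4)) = x/2 + 5/2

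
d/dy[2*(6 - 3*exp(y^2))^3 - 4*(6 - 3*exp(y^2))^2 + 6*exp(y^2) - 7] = -324*y*exp(3*y^2) + 1152*y*exp(2*y^2) - 996*y*exp(y^2)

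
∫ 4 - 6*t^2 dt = -2*t^3 + 4*t + C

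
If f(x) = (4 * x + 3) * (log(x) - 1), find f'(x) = (4*x*log(x) + 3)/x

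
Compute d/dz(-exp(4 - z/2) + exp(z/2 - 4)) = (exp(z - 8) + 1)*exp(4 - z/2)/2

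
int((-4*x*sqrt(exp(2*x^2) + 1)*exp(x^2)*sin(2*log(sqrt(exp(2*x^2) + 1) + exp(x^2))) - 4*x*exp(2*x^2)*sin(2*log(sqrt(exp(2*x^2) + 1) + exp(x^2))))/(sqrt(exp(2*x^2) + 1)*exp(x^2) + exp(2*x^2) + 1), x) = cos(2*log(sqrt(exp(2*x^2) + 1) + exp(x^2))) + C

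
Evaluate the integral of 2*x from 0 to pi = pi^2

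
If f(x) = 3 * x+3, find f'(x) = 3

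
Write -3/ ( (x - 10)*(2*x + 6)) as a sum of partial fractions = 3/(26*(x + 3)) - 3/(26*(x - 10))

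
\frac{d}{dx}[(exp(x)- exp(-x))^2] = (2*exp(4*x) - 2)*exp(-2*x)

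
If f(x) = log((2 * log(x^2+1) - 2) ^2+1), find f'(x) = (16*x*log(x^2 + 1) - 16*x)/(4*x^2*log(x^2 + 1)^2 - 8*x^2*log(x^2 + 1) + 5*x^2 + 4*log(x^2 + 1)^2 - 8*log(x^2 + 1) + 5)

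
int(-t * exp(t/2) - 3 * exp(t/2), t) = 2*(-t - 1)*exp(t/2) + C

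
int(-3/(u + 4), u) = -3*log(u + 4) + C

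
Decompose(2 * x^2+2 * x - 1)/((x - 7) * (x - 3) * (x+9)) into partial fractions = 143/(192*(x + 9)) - 23/(48*(x - 3)) + 111/(64*(x - 7))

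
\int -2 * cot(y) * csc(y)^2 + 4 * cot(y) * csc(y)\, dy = (csc(y) - 2)^2 + C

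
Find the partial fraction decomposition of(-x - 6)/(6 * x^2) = -1/(6*x) - 1/x^2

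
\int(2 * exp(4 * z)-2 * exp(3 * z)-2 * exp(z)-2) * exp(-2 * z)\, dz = (-(1 - exp(z))*exp(z) - 1)^2*exp(-2*z) + C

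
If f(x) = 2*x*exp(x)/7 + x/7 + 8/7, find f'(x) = 2*x*exp(x)/7 + 2*exp(x)/7 + 1/7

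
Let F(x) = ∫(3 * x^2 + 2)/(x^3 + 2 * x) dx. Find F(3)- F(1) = -log(6) + log(66)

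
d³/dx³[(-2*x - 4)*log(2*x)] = (2*x - 8)/x^3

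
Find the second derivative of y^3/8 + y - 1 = 3*y/4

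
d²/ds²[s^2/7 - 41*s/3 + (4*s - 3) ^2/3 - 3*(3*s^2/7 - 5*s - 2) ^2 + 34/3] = -324*s^2/49 + 540*s/7 - 2704/21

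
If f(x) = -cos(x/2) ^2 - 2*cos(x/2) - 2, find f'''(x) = -sin(x/2)/4 - sin(x)/2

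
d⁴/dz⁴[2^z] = 2^z*log(2)^4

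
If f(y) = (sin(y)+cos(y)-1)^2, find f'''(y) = -8*cos(2*y) + 2*sqrt(2)*cos(y + pi/4)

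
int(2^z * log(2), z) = 2^z + C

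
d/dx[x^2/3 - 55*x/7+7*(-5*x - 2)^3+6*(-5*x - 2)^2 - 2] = -2625*x^2 - 5398*x/3 - 2155/7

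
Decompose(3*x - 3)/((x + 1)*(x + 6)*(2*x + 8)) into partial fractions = -21/(20*(x + 6)) + 5/(4*(x + 4)) - 1/(5*(x + 1))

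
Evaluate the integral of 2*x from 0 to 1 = 1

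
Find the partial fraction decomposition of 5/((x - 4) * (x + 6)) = -1/(2*(x + 6)) + 1/(2*(x - 4))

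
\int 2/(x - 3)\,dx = 2*log(x - 3) + C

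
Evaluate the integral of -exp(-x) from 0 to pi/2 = -1 + exp(-pi/2)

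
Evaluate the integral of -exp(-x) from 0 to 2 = -1 + exp(-2)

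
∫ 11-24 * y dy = -12*y^2 + 11*y + C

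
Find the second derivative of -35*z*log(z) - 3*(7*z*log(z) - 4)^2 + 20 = (-294*z*log(z)^2 - 882*z*log(z) - 294*z + 133)/z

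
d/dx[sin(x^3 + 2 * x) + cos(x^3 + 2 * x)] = -3*x^2*sin(x^3 + 2*x) + 3*x^2*cos(x^3 + 2*x) - 2*sin(x^3 + 2*x) + 2*cos(x^3 + 2*x)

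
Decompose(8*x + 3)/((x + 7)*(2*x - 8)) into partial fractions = 53/(22*(x + 7)) + 35/(22*(x - 4))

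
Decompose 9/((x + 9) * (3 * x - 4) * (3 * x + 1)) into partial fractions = -27/(130*(3*x + 1)) + 27/(155*(3*x - 4)) + 9/(806*(x + 9))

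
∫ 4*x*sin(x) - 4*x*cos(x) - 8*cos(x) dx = -4*sqrt(2)*(x + 1)*sin(x + pi/4) + C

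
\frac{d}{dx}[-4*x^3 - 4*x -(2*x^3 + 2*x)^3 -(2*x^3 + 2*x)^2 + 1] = -72*x^8 - 168*x^6 - 24*x^5 - 120*x^4 - 32*x^3 - 36*x^2 - 8*x - 4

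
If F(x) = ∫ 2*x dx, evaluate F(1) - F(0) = 1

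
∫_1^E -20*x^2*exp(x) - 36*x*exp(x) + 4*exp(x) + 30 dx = (-2 + 10*E)*(3 - 2*exp(1 + E)) - 24 + 16*E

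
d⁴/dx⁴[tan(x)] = 24*tan(x)^5 + 40*tan(x)^3 + 16*tan(x)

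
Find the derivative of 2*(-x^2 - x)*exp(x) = -2*x^2*exp(x) - 6*x*exp(x) - 2*exp(x)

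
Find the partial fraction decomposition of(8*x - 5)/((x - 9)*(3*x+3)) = 13/(30*(x + 1)) + 67/(30*(x - 9))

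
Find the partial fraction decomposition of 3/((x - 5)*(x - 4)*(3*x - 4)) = 27/(88*(3*x - 4)) - 3/(8*(x - 4)) + 3/(11*(x - 5))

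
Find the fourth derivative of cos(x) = cos(x)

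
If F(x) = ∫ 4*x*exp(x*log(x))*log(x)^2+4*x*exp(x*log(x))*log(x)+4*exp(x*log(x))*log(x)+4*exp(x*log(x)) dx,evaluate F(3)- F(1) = 324*log(3)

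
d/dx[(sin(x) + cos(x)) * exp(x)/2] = exp(x)*cos(x)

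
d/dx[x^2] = 2*x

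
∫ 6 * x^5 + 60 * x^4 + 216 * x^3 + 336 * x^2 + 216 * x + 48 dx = x^6 + 12*x^5 + 54*x^4 + 112*x^3 + 108*x^2 + 48*x + C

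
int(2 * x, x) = x^2 + C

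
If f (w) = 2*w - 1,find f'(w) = 2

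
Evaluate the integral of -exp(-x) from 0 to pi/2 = -1 + exp(-pi/2)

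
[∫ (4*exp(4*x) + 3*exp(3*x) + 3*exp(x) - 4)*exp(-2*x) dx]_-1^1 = -2*(-E + exp(-1))^2 - 6*exp(-1) + 2*(E - exp(-1))^2 + 6*E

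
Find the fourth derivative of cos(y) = cos(y)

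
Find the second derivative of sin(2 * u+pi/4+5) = -4*sin(2*u + pi/4 + 5)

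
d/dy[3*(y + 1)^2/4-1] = 3*y/2 + 3/2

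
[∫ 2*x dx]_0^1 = 1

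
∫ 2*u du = u^2 + C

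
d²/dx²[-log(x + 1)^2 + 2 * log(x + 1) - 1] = (2*log(x + 1) - 4)/(x^2 + 2*x + 1)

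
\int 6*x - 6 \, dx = 3*x^2 - 6*x + C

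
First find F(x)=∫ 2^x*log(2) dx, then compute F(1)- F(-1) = 3/2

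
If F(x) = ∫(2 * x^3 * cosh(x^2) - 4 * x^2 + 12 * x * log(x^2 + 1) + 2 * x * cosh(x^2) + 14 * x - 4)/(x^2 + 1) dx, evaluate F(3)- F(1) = -8 - 7*log(2) - 3*log(2)^2 - sinh(1) + 3*log(10)^2 + 7*log(10) + sinh(9)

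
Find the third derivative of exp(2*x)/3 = 8*exp(2*x)/3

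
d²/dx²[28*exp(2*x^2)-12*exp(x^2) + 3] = 448*x^2*exp(2*x^2) - 48*x^2*exp(x^2) + 112*exp(2*x^2) - 24*exp(x^2)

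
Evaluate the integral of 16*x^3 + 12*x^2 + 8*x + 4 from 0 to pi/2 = (4 + 2*pi)*(pi/2 + pi^3/8)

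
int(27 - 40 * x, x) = -20*x^2 + 27*x + C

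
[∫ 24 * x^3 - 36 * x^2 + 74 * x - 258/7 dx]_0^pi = -10 + 29*pi/7 + 6*pi^2 + 4*pi^3 + (-5 + 3*pi)*(-2*pi^2 - 2 + 7*pi + 2*pi^3)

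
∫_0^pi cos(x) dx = 0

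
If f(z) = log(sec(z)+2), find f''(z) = (5*cos(z) - cos(3*z) + 2)/((2*cos(z) + 1)^2*(cos(2*z) + 1))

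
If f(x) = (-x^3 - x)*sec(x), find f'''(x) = (x^3*sin(x)/cos(x) - 6*x^3*sin(x)/cos(x)^3 + 9*x^2 - 18*x^2/cos(x)^2 - 17*x*sin(x)/cos(x) - 6*x*sin(x)/cos(x)^3 - 3 - 6/cos(x)^2)/cos(x)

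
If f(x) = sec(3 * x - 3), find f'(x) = 3*tan(3*x - 3)*sec(3*x - 3)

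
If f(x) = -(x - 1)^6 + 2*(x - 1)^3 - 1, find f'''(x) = -120*x^3 + 360*x^2 - 360*x + 132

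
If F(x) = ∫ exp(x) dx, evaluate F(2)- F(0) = -1 + exp(2)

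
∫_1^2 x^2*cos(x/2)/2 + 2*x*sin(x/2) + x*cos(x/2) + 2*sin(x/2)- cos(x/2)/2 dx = -2*sin(1/2) + 7*sin(1)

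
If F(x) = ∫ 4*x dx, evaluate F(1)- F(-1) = 0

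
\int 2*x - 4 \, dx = x^2 - 4*x + C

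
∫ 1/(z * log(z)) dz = log(log(z)/2) + C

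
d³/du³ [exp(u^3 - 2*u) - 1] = 27*u^6*exp(u^3 - 2*u) - 54*u^4*exp(u^3 - 2*u) + 54*u^3*exp(u^3 - 2*u) + 36*u^2*exp(u^3 - 2*u) - 36*u*exp(u^3 - 2*u) - 2*exp(u^3 - 2*u)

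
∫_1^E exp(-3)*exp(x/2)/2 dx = -exp(-5/2) + exp(-3 + E/2)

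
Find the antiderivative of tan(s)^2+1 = tan(s) + C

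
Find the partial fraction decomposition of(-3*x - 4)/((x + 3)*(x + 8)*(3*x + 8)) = 9/(4*(3*x + 8)) + 1/(4*(x + 8)) - 1/(x + 3)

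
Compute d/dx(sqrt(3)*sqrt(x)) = sqrt(3)/(2*sqrt(x))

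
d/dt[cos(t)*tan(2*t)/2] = -sin(t)*tan(2*t)/2 + cos(t)/cos(2*t)^2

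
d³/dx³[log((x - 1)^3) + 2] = 6/(x^3 - 3*x^2 + 3*x - 1)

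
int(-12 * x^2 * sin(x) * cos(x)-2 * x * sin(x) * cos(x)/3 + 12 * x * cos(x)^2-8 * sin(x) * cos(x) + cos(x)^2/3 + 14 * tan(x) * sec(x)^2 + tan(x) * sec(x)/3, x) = (6*x^2 + x/3 + 4)*cos(x)^2 + 7*sec(x)^2 + sec(x)/3 + C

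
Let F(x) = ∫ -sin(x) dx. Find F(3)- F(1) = cos(3) - cos(1)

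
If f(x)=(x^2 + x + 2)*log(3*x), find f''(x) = (2*x^2*log(x) + 2*x^2*log(3) + 3*x^2 + x - 2)/x^2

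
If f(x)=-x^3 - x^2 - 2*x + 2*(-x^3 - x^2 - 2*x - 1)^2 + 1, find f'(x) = 12*x^5 + 20*x^4 + 40*x^3 + 33*x^2 + 22*x + 6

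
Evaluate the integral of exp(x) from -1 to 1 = E - exp(-1)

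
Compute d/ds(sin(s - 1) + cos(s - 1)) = -sin(s - 1) + cos(s - 1)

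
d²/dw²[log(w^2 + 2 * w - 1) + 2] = (-2*w^2 - 4*w - 6)/(w^4 + 4*w^3 + 2*w^2 - 4*w + 1)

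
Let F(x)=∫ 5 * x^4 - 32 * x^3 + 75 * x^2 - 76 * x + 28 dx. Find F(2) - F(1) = 0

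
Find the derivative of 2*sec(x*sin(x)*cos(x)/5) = 2*(-2*x*sin(x)^2 + x + sin(x)*cos(x))*sin(x*sin(x)*cos(x)/5)/(5*cos(x*sin(x)*cos(x)/5)^2)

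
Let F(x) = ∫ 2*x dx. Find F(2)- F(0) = 4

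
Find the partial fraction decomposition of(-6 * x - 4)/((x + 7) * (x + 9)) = -25/(x + 9) + 19/(x + 7)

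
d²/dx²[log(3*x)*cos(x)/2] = -(x^2*log(x)*cos(x) + x^2*log(3)*cos(x) + 2*x*sin(x) + cos(x))/(2*x^2)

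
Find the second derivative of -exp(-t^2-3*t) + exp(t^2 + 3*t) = (4*t^2*exp(2*t^2 + 6*t) - 4*t^2 + 12*t*exp(2*t^2 + 6*t) - 12*t + 11*exp(2*t^2 + 6*t) - 7)*exp(-t^2 - 3*t)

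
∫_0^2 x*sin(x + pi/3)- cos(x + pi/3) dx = -2*cos(pi/3 + 2)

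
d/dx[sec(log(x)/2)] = tan(log(x)/2)*sec(log(x)/2)/(2*x)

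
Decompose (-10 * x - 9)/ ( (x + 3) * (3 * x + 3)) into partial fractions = -7/(2*(x + 3)) + 1/(6*(x + 1))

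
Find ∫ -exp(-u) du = exp(-u) + C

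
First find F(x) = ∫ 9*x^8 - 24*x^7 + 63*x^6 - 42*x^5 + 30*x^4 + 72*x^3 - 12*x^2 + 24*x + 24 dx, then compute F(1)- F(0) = 56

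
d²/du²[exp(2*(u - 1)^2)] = 16*u^2*exp(2*u^2 - 4*u + 2) - 32*u*exp(2*u^2 - 4*u + 2) + 20*exp(2*u^2 - 4*u + 2)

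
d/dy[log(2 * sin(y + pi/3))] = 1/tan(y + pi/3)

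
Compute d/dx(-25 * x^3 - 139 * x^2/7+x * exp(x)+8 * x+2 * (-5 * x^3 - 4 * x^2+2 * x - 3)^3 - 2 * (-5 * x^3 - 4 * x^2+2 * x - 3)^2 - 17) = -2250*x^8 - 4800*x^7 - 1260*x^6 - 888*x^5 - 3640*x^4 - 64*x^3 - 57*x^2 + x*exp(x) - 5094*x/7 + exp(x) + 140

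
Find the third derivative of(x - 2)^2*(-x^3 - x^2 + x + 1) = -60*x^2 + 72*x + 6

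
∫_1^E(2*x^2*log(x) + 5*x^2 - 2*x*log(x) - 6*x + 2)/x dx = 1 + 3*(-1 + E)^2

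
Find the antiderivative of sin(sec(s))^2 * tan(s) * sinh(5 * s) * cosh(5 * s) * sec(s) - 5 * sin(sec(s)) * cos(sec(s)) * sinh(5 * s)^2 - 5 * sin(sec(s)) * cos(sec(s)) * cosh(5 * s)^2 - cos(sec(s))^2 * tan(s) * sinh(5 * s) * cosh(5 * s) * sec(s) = -sin(2/cos(s))*sinh(10*s)/4 + C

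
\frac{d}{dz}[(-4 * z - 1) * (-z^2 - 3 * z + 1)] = 12*z^2 + 26*z - 1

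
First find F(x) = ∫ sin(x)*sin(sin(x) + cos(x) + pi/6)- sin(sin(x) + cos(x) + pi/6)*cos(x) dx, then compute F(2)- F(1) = -cos(pi/6 + cos(1) + sin(1)) + cos(cos(2) + pi/6 + sin(2))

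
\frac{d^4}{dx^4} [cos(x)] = cos(x)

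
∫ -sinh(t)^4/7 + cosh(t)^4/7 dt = sinh(2*t)/14 + C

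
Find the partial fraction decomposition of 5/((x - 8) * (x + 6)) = -5/(14*(x + 6)) + 5/(14*(x - 8))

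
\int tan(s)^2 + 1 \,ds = tan(s) + C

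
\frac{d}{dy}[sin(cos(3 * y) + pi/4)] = -3*sin(3*y)*cos(cos(3*y) + pi/4)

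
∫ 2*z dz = z^2 + C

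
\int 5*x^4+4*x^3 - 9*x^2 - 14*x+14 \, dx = x^5 + x^4 - 3*x^3 - 7*x^2 + 14*x + C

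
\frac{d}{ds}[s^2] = 2*s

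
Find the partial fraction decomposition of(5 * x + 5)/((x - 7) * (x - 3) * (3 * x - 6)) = 1/(x - 2) - 5/(3*(x - 3)) + 2/(3*(x - 7))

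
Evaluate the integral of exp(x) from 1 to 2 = -E + exp(2)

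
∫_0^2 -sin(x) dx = -1 + cos(2)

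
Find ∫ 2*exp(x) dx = 2*exp(x) + C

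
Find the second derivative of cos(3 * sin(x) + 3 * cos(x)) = 18*sin(x)*cos(x)*cos(3*sqrt(2)*sin(x + pi/4)) + 3*sqrt(2)*sin(3*sqrt(2)*sin(x + pi/4))*sin(x + pi/4) - 9*cos(3*sqrt(2)*sin(x + pi/4))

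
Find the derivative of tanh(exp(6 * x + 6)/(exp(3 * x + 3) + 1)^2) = 6*exp(6)*exp(6*x)/((exp(9)*exp(9*x) + 3*exp(6)*exp(6*x) + 3*exp(3)*exp(3*x) + 1)*cosh(exp(6)*exp(6*x)/(exp(6)*exp(6*x) + 2*exp(3)*exp(3*x) + 1))^2)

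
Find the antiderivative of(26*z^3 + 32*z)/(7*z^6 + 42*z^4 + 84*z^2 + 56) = (z^2 + 1)*(8*z^2 + 11)/(7*(z^2 + 2)^2) + C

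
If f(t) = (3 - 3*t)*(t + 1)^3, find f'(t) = -12*t^3 - 18*t^2 + 6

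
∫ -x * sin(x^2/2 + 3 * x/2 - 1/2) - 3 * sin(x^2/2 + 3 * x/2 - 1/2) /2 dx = cos((x^2 + 3*x - 1)/2) + C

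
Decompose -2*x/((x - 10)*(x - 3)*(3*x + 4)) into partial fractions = 12/(221*(3*x + 4)) + 6/(91*(x - 3)) - 10/(119*(x - 10))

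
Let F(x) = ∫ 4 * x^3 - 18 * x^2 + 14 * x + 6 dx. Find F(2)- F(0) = 8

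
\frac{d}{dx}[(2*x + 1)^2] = 8*x + 4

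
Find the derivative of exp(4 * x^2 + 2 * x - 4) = 8*x*exp(4*x^2 + 2*x - 4) + 2*exp(4*x^2 + 2*x - 4)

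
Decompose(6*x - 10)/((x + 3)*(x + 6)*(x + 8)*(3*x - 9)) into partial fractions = 29/(165*(x + 8)) - 23/(81*(x + 6)) + 14/(135*(x + 3)) + 4/(891*(x - 3))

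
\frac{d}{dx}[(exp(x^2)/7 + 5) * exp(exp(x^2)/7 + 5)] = 12*x*exp(x^2 + exp(x^2)/7 + 5)/7 + 2*x*exp(2*x^2 + exp(x^2)/7 + 5)/49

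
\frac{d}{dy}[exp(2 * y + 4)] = 2*exp(2*y + 4)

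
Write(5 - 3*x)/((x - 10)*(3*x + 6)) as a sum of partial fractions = -11/(36*(x + 2)) - 25/(36*(x - 10))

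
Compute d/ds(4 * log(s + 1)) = 4/(s + 1)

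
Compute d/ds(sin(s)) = cos(s)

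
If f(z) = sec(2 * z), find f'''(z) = 48*tan(2*z)^3*sec(2*z) + 40*tan(2*z)*sec(2*z)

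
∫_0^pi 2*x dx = pi^2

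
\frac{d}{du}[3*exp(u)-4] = 3*exp(u)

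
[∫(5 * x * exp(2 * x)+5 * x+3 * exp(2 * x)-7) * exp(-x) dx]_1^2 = -3*E - 8*exp(-2) + 3*exp(-1) + 8*exp(2)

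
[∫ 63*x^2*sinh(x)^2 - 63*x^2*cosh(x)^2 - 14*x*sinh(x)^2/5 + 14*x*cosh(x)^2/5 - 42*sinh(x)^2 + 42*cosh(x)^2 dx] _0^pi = -21*pi^3 + 7*pi^2/5 + 42*pi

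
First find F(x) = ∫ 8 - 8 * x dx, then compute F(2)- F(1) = -4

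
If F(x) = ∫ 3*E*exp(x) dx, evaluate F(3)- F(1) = -3*exp(2) + 3*exp(4)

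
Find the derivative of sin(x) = cos(x)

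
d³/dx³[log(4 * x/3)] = 2/x^3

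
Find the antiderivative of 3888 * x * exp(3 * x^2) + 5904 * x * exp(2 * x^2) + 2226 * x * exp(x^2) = (648*exp(2*x^2) + 1476*exp(x^2) + 1113)*exp(x^2) + C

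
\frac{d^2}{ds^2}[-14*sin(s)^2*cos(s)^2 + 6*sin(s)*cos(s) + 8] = -56*(1 - cos(2*s))^2 - 12*sin(2*s) - 112*cos(2*s) + 84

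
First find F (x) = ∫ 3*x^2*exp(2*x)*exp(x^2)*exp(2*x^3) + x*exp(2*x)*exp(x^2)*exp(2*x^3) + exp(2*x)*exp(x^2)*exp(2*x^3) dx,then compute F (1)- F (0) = -1/2 + exp(5)/2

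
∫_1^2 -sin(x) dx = -cos(1) + cos(2)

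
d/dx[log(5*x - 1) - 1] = 5/(5*x - 1)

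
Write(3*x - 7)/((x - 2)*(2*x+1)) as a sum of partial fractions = 17/(5*(2*x + 1)) - 1/(5*(x - 2))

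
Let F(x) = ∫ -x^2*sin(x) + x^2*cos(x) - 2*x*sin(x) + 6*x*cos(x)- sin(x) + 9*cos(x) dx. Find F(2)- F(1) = sqrt(2)*(-10*sin(pi/4 + 1) + 17*sin(pi/4 + 2))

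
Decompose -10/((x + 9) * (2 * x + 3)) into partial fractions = -4/(3*(2*x + 3)) + 2/(3*(x + 9))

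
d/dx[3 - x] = -1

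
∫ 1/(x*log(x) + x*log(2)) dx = log(log(2*x)) + C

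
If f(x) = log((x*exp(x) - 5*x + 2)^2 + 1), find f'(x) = (2*x^2*exp(2*x) - 10*x^2*exp(x) + 2*x*exp(2*x) - 16*x*exp(x) + 50*x + 4*exp(x) - 20)/(x^2*exp(2*x) - 10*x^2*exp(x) + 25*x^2 + 4*x*exp(x) - 20*x + 5)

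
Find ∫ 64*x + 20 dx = 32*x^2 + 20*x + C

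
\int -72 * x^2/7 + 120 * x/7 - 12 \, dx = -24*x^3/7 + 60*x^2/7 - 12*x + C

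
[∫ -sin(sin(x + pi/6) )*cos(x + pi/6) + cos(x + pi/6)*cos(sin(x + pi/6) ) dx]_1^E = -sin(sin(pi/6 + 1)) - cos(sin(pi/6 + 1)) + sin(sin(pi/6 + E)) + cos(sin(pi/6 + E))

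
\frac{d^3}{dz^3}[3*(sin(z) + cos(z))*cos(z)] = -12*sqrt(2)*cos(2*z + pi/4)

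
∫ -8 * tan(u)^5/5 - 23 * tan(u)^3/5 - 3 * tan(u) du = -(4*tan(u)^2 + 15)*tan(u)^2/10 + C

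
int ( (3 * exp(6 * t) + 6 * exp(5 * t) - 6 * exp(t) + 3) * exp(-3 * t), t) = ((exp(t) + 1)*exp(t) - 1)^3*exp(-3*t) + C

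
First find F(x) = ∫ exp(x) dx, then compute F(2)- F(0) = -1 + exp(2)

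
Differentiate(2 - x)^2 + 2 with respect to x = 2*x - 4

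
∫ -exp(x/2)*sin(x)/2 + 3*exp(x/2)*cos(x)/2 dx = sqrt(2)*exp(x/2)*sin(x + pi/4) + C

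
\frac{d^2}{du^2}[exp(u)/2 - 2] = exp(u)/2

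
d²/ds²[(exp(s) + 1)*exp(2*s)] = 9*exp(3*s) + 4*exp(2*s)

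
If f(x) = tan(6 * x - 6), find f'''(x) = 1296*tan(6*x - 6)^4 + 1728*tan(6*x - 6)^2 + 432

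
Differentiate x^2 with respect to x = 2*x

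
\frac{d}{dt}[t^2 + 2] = 2*t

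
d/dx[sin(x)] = cos(x)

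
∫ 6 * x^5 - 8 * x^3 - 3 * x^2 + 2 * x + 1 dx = x^6 - 2*x^4 - x^3 + x^2 + x + C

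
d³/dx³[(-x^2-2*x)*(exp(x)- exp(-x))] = (-x^2*exp(2*x) - x^2 - 8*x*exp(2*x) + 4*x - 12*exp(2*x))*exp(-x)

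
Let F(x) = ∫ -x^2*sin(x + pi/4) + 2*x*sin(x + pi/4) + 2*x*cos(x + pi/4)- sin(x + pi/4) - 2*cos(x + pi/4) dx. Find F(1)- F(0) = -sqrt(2)/2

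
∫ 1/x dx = log(x) + C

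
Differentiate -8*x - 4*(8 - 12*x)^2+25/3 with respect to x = 760 - 1152*x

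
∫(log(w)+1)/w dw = (log(w) + 2)*log(w)/2 + C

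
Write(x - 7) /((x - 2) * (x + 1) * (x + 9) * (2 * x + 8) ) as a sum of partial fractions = 1/(55*(x + 9)) - 11/(180*(x + 4)) + 1/(18*(x + 1)) - 5/(396*(x - 2))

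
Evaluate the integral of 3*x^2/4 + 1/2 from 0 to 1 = 3/4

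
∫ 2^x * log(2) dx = 2^x + C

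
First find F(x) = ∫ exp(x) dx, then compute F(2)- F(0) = -1 + exp(2)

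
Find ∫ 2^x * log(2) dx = 2^x + C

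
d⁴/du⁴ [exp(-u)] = exp(-u)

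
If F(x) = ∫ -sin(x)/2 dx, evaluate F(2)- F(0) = -1/2 + cos(2)/2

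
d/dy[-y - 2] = -1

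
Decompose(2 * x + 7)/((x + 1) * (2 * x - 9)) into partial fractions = 32/(11*(2*x - 9)) - 5/(11*(x + 1))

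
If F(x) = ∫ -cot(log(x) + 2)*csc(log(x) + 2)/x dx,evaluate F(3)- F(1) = -csc(2) + csc(log(3) + 2)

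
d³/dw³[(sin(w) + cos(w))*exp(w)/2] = -2*exp(w)*sin(w)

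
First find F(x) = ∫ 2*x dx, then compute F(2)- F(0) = 4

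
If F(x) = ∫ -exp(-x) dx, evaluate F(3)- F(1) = -exp(-1) + exp(-3)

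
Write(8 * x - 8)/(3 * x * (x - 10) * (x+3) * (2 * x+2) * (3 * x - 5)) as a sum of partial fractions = -9/(1750*(3*x - 5)) - 4/(819*(x + 3)) + 1/(66*(x + 1)) + 6/(17875*(x - 10)) - 2/(225*x)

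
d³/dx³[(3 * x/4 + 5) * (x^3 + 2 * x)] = 18*x + 30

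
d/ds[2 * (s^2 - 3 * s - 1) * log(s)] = (4*s^2*log(s) + 2*s^2 - 6*s*log(s) - 6*s - 2)/s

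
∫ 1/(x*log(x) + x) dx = log(log(x) + 1) + C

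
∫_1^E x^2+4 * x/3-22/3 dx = (-2 + (-2 + E)^2)*(E/3 + 2) + 7/3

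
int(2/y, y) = 2*log(y) + C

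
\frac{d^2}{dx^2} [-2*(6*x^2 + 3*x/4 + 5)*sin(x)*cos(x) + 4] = 24*x^2*sin(2*x) + 3*x*sin(2*x) - 48*x*cos(2*x) + 8*sin(2*x) - 3*cos(2*x)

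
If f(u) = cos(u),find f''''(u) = cos(u)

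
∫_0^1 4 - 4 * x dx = 2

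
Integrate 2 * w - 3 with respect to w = w^2 - 3*w + C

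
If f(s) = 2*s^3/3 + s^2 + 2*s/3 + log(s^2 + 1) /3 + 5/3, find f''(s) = (12*s^5 + 6*s^4 + 24*s^3 + 10*s^2 + 12*s + 8)/(3*s^4 + 6*s^2 + 3)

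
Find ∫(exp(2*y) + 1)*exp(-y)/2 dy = sinh(y) + C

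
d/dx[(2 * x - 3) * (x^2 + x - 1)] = 6*x^2 - 2*x - 5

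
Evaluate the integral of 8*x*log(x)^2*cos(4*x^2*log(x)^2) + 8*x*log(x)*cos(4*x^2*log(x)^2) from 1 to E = sin(4*exp(2))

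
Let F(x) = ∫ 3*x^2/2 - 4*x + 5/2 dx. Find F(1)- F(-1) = 6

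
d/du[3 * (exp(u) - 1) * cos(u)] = 3*sqrt(2)*exp(u)*cos(u + pi/4) + 3*sin(u)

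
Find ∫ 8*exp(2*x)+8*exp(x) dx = 4*(exp(x) + 1)^2 + C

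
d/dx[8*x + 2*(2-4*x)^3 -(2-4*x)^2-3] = -384*x^2 + 352*x - 72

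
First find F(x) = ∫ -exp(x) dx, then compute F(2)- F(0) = 1 - exp(2)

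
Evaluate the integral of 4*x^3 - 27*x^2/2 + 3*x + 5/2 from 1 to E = (-2 + E/2)*(-exp(2) - E + 1 + 2*exp(3)) + 3/2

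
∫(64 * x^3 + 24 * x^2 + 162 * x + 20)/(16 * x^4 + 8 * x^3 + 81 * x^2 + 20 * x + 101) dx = log((4*x^2 + x + 10)^2 + 1) + C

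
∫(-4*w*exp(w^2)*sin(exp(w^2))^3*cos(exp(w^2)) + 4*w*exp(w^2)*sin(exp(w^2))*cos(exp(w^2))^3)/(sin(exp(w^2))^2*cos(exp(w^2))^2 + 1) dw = log(9/8 - cos(4*exp(w^2))/8) + C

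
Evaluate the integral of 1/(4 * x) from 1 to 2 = log(2)/4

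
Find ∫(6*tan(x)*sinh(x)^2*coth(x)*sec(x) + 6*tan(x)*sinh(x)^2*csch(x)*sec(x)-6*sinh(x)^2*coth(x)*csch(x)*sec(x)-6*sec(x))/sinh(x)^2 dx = 6*(coth(x) + csch(x))*sec(x) + C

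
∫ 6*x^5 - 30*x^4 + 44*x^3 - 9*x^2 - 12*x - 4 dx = x^6 - 6*x^5 + 11*x^4 - 3*x^3 - 6*x^2 - 4*x + C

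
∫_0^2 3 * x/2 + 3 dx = 9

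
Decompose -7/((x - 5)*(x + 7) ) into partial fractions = 7/(12*(x + 7)) - 7/(12*(x - 5))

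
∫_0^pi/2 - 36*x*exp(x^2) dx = 18 - 18*exp(pi^2/4)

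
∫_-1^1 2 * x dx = 0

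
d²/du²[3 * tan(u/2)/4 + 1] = 3*sin(u/2)/(8*cos(u/2)^3)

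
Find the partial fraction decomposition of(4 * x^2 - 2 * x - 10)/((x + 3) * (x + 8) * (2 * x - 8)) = 131/(60*(x + 8)) - 16/(35*(x + 3)) + 23/(84*(x - 4))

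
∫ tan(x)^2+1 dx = tan(x) + C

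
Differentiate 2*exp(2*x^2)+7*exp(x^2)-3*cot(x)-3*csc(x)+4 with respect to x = 8*x*exp(2*x^2) + 14*x*exp(x^2) + 3*cot(x)^2 + 3*cot(x)*csc(x) + 3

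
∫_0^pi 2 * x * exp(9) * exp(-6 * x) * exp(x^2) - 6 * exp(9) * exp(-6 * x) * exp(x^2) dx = -exp(9) + exp((-3 + pi)^2)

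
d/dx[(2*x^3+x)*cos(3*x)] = -6*x^3*sin(3*x) + 6*x^2*cos(3*x) - 3*x*sin(3*x) + cos(3*x)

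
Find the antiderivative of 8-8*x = -4*x^2 + 8*x + C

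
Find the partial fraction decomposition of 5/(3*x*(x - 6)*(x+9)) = 1/(81*(x + 9)) + 1/(54*(x - 6)) - 5/(162*x)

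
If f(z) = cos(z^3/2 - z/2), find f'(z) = (1 - 3*z^2)*sin(z*(z^2 - 1)/2)/2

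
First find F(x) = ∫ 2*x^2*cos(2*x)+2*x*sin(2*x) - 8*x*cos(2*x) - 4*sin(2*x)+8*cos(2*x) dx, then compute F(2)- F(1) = -sin(2)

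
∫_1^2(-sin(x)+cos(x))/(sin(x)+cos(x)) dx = log(sin(pi/4 + 2)) - log(sin(pi/4 + 1))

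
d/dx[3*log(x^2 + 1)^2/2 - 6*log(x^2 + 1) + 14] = (6*x*log(x^2 + 1) - 12*x)/(x^2 + 1)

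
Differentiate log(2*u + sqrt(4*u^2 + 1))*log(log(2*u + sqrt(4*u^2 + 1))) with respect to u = (4*u*log(log(2*u + sqrt(4*u^2 + 1))) + 4*u + 2*sqrt(4*u^2 + 1)*log(log(2*u + sqrt(4*u^2 + 1))) + 2*sqrt(4*u^2 + 1))/(4*u^2 + 2*u*sqrt(4*u^2 + 1) + 1)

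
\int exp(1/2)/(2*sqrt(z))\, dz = sqrt(z)*exp(1/2) + C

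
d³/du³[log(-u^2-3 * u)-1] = (4*u^3 + 18*u^2 + 54*u + 54)/(u^6 + 9*u^5 + 27*u^4 + 27*u^3)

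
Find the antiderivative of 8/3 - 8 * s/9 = -4*s^2/9 + 8*s/3 + C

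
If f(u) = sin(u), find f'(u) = cos(u)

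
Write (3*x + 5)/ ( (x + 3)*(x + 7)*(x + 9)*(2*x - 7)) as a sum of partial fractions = 124/(6825*(2*x - 7)) + 11/(150*(x + 9)) - 2/(21*(x + 7)) + 1/(78*(x + 3))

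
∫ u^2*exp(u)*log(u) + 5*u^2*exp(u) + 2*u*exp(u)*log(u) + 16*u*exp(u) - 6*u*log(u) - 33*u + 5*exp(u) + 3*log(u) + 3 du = (u*exp(u) - 3*u + 3)*(u*log(u) + 5*u + 5) + C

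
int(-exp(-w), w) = exp(-w) + C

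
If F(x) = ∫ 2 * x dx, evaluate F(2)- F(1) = 3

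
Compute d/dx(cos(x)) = -sin(x)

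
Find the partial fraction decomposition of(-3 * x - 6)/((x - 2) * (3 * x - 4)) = 15/(3*x - 4) - 6/(x - 2)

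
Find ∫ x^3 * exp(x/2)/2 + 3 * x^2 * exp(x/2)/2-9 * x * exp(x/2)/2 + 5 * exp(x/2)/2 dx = (x - 1)^3*exp(x/2) + C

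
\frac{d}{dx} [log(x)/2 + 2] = 1/(2*x)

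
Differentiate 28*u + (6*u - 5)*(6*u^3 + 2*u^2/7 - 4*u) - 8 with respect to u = 144*u^3 - 594*u^2/7 - 356*u/7 + 48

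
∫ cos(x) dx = sin(x) + C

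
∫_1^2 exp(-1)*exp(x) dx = -1 + E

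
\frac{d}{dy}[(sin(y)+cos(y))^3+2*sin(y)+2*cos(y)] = sqrt(2)*(3*sin(3*y + pi/4) + 7*cos(y + pi/4))/2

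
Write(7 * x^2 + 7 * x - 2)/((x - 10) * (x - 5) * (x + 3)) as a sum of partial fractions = 5/(13*(x + 3)) - 26/(5*(x - 5)) + 768/(65*(x - 10))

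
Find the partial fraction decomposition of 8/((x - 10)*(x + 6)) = -1/(2*(x + 6)) + 1/(2*(x - 10))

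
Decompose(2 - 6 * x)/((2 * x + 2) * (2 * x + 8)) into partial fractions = -13/(6*(x + 4)) + 2/(3*(x + 1))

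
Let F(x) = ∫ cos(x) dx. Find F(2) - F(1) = -sin(1) + sin(2)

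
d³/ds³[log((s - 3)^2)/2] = 2/(s^3 - 9*s^2 + 27*s - 27)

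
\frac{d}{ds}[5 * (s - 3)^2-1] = 10*s - 30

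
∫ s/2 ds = s^2/4 + C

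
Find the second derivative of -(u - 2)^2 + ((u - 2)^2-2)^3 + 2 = 30*u^4 - 240*u^3 + 648*u^2 - 672*u + 214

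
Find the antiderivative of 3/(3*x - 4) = log(4 - 3*x) + C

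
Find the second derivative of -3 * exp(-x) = -3*exp(-x)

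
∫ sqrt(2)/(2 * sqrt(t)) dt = sqrt(2)*sqrt(t) + C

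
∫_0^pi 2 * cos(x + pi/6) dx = -2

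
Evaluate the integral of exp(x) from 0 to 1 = -1 + E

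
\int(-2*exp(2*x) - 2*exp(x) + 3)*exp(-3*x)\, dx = (2*exp(2*x) + exp(x) - 1)*exp(-3*x) + C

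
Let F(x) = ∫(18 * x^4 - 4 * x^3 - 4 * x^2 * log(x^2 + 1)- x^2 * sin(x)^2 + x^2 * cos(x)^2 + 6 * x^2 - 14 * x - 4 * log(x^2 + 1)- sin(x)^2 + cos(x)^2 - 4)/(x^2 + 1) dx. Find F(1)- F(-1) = -8*log(2) + sin(2) + 4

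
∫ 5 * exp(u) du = 5*exp(u) + C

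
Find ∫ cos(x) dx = sin(x) + C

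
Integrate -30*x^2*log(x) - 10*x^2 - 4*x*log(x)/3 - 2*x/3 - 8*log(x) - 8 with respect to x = -2*x*(15*x^2 + x + 12)*log(x)/3 + C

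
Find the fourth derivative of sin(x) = sin(x)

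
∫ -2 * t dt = -t^2 + C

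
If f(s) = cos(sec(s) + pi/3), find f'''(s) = (sin(pi/3 + 1/cos(s)) - 7*sin(pi/3 + 1/cos(s))/cos(s)^2 + sin(pi/3 + 1/cos(s))/cos(s)^4 + 3*cos(pi/3 + 1/cos(s))/cos(s) - 6*cos(pi/3 + 1/cos(s))/cos(s)^3)*sin(s)/cos(s)^2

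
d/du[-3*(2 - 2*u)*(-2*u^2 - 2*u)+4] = 12 - 36*u^2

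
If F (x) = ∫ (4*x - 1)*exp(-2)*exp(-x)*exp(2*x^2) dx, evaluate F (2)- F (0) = -exp(-2) + exp(4)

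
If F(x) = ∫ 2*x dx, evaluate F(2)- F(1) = 3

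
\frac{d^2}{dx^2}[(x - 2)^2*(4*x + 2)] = 24*x - 28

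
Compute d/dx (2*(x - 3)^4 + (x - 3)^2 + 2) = 8*x^3 - 72*x^2 + 218*x - 222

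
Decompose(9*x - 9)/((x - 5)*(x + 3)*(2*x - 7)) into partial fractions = -30/(13*(2*x - 7)) - 9/(26*(x + 3)) + 3/(2*(x - 5))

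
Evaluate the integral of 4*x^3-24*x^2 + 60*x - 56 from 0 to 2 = -40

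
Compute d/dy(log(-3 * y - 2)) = 3/(3*y + 2)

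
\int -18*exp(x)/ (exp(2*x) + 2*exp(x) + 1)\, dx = 9*(-3*exp(x) - 1)/(exp(x) + 1) + C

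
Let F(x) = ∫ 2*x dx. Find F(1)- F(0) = 1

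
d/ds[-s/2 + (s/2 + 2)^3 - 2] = 3*s^2/8 + 3*s + 11/2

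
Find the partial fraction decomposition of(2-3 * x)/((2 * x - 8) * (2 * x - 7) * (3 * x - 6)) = 17/(9*(2*x - 7)) - 1/(9*(x - 2)) - 5/(6*(x - 4))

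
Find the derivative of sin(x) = cos(x)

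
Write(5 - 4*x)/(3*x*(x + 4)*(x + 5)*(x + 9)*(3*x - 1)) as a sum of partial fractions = 99/(5824*(3*x - 1)) + 41/(15120*(x + 9)) - 5/(192*(x + 5)) + 7/(260*(x + 4)) - 1/(108*x)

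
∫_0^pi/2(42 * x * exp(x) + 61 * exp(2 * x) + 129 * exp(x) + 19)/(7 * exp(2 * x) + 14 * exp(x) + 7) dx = -7/2 + 19*pi/14 + (7 + 3*pi)*exp(pi/2)/(1 + exp(pi/2))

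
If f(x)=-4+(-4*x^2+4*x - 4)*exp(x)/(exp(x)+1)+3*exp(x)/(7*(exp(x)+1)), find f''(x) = (28*x^2*exp(2*x) - 28*x^2*exp(x) - 140*x*exp(2*x) - 84*x*exp(x) - 56*exp(3*x) - 31*exp(2*x) - 25*exp(x))/(7*exp(3*x) + 21*exp(2*x) + 21*exp(x) + 7)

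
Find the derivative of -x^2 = -2*x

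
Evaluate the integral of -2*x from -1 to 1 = 0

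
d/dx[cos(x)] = -sin(x)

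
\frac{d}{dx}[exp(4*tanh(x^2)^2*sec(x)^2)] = 8*(2*x/cosh(x^2)^2 + sin(x)*tanh(x^2)/cos(x))*exp(4*tanh(x^2)^2/cos(x)^2)*tanh(x^2)/cos(x)^2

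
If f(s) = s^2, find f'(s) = 2*s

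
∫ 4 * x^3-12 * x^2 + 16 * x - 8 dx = x^4 - 4*x^3 + 8*x^2 - 8*x + C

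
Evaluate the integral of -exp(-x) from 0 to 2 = -1 + exp(-2)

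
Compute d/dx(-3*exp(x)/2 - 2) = -3*exp(x)/2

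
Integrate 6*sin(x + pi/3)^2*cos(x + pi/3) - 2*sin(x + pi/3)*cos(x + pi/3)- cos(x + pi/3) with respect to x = (-sin(x + pi/3) + sin(2*x + pi/6))*sin(x + pi/3) + C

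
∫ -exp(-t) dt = exp(-t) + C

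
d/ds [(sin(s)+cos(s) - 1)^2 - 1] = 2*cos(2*s) - 2*sqrt(2)*cos(s + pi/4)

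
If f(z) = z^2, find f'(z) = 2*z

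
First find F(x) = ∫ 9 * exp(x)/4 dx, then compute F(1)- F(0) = -9/4 + 9*E/4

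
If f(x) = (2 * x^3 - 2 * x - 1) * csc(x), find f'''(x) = (2*x^3*cos(x)/sin(x) - 12*x^3*cos(x)/sin(x)^3 - 18*x^2 + 36*x^2/sin(x)^2 - 38*x*cos(x)/sin(x) + 12*x*cos(x)/sin(x)^3 + 18 - cos(x)/sin(x) - 12/sin(x)^2 + 6*cos(x)/sin(x)^3)/sin(x)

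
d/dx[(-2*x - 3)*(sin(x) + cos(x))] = 2*x*sin(x) - 2*x*cos(x) + sin(x) - 5*cos(x)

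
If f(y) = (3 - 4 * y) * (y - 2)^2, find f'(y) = -12*y^2 + 38*y - 28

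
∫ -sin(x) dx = cos(x) + C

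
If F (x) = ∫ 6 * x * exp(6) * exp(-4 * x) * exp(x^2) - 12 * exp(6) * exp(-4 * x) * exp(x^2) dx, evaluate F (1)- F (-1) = -3*exp(11) + 3*exp(3)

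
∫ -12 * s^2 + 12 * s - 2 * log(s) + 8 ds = 2*s*(-2*s^2 + 3*s - log(s) + 5) + C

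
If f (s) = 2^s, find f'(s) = 2^s*log(2)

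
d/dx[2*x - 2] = 2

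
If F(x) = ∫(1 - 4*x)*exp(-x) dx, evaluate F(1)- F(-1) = 7*exp(-1) + E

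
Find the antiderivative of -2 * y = -y^2 + C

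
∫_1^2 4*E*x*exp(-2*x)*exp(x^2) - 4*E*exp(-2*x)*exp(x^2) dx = -2 + 2*E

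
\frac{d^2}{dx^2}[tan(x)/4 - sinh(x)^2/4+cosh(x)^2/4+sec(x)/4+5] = (2*sin(x)/cos(x)^2 - 1 + 2/cos(x)^2)/(4*cos(x))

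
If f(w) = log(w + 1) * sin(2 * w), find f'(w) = (2*w*log(w + 1)*cos(2*w) + 2*log(w + 1)*cos(2*w) + sin(2*w))/(w + 1)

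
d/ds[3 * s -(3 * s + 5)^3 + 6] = -81*s^2 - 270*s - 222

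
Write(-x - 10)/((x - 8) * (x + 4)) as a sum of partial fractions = 1/(2*(x + 4)) - 3/(2*(x - 8))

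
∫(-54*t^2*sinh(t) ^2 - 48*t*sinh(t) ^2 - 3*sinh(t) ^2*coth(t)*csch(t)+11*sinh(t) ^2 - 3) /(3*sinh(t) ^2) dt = -6*t^3 - 8*t^2 + 11*t/3 + coth(t) + csch(t) + C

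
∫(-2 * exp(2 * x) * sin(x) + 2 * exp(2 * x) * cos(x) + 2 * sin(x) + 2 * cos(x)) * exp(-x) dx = 4*cos(x)*sinh(x) + C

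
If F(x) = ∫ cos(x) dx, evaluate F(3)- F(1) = -sin(1) + sin(3)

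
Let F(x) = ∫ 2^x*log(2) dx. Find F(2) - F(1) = 2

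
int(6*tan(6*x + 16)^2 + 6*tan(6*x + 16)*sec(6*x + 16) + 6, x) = tan(6*x + 16) + sec(6*x + 16) + C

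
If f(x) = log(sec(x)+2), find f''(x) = (5*cos(x) - cos(3*x) + 2)/((2*cos(x) + 1)^2*(cos(2*x) + 1))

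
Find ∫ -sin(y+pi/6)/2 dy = cos(y + pi/6)/2 + C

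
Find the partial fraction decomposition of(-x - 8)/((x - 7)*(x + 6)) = 2/(13*(x + 6)) - 15/(13*(x - 7))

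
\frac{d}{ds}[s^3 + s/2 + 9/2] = 3*s^2 + 1/2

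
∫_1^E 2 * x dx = -1 + exp(2)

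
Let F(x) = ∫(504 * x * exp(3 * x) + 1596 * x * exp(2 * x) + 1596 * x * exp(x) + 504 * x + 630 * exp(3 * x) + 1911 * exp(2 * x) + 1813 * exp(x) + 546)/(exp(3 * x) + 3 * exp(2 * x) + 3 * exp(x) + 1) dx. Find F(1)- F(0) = -1029/4 + 7*E/(1 + E) + 7*(E/(1 + E) + 12)^2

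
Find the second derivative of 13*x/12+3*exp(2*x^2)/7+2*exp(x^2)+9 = 48*x^2*exp(2*x^2)/7 + 8*x^2*exp(x^2) + 12*exp(2*x^2)/7 + 4*exp(x^2)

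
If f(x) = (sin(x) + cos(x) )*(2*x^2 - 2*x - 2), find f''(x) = -2*sqrt(2)*x^2*sin(x + pi/4) - 6*x*sin(x) + 10*x*cos(x) + 10*sin(x) + 2*cos(x)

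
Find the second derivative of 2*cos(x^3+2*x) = -18*x^4*cos(x^3 + 2*x) - 24*x^2*cos(x^3 + 2*x) - 12*x*sin(x^3 + 2*x) - 8*cos(x^3 + 2*x)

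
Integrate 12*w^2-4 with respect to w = 4*w^3 - 4*w + C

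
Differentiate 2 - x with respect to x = -1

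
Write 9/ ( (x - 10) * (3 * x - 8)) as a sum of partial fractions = -27/(22*(3*x - 8)) + 9/(22*(x - 10))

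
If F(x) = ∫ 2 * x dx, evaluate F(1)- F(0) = 1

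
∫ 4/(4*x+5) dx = log(4*x + 5) + C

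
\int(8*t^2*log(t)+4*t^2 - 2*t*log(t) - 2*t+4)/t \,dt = 2*(2*t^2 - t + 2)*log(t) + C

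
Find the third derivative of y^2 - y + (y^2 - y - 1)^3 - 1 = 120*y^3 - 180*y^2 + 30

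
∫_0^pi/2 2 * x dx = pi^2/4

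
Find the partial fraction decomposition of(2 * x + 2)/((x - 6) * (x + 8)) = 1/(x + 8) + 1/(x - 6)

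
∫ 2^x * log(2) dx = 2^x + C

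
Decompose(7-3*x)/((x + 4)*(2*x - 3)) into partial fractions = 5/(11*(2*x - 3)) - 19/(11*(x + 4))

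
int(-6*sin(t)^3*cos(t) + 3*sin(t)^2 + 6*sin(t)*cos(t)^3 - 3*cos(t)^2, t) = -3*sin(2*t)/2 - 3*cos(4*t)/8 + C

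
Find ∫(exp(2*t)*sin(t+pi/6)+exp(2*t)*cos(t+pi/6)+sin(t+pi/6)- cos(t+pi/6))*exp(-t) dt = 2*sin(t + pi/6)*sinh(t) + C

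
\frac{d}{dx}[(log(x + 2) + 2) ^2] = (2*log(x + 2) + 4)/(x + 2)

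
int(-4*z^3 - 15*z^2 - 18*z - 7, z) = -z^4 - 5*z^3 - 9*z^2 - 7*z + C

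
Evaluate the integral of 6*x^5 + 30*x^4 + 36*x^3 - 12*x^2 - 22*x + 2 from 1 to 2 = 325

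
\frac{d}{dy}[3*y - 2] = 3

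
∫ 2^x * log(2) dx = 2^x + C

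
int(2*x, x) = x^2 + C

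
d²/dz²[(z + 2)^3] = 6*z + 12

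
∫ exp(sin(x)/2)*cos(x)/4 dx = exp(sin(x)/2)/2 + C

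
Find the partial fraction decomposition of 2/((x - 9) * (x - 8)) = -2/(x - 8) + 2/(x - 9)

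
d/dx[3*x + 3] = 3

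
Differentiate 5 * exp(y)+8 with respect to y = 5*exp(y)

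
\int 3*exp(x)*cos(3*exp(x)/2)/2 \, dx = sin(3*exp(x)/2) + C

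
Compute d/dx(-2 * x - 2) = -2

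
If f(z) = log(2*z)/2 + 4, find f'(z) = 1/(2*z)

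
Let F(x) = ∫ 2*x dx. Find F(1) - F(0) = 1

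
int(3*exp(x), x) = 3*exp(x) + C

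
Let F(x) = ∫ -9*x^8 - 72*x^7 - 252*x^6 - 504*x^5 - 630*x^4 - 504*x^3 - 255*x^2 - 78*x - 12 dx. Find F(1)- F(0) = -518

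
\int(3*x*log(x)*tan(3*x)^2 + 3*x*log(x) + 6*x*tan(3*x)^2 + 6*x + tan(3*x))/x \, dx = (log(x) + 2)*tan(3*x) + C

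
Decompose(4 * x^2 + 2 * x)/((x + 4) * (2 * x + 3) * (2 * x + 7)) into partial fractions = -21/(2*x + 7) + 3/(5*(2*x + 3)) + 56/(5*(x + 4))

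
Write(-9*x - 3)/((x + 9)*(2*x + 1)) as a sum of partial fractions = 3/(17*(2*x + 1)) - 78/(17*(x + 9))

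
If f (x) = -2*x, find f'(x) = -2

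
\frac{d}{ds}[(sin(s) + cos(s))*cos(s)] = sqrt(2)*cos(2*s + pi/4)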